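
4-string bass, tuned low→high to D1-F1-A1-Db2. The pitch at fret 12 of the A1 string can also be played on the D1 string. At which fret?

A1 at fret 12 is A1 + 12 semitones = A2.
The open D1 string is 7 semitones below the open A1, so the same pitch on the D1 string lies at fret 12 + 7 = 19.

19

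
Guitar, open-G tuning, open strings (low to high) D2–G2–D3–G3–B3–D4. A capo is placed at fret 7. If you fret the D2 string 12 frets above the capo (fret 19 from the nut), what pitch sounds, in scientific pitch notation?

The capo raises the open D2 by 7 semitones to A2; fretting 12 more gives D2 + 7 + 12 = D2 + 19 semitones = A3.

A3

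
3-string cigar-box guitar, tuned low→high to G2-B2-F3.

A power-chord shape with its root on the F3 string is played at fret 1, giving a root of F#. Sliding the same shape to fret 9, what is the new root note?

Moving from fret 1 to fret 9 shifts the root by 8 semitones.
F# up 8 semitones is D.

D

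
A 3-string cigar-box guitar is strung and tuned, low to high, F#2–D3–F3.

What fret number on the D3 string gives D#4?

13

D#4 is 13 semitones above the open D3 (D–D#–E–F–…–C#–D–D#), so it sits at fret 13.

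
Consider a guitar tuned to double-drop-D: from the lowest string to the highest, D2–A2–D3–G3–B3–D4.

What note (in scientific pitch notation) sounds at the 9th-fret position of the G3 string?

E4

Each fret is one semitone, so G3 + 9 = E4.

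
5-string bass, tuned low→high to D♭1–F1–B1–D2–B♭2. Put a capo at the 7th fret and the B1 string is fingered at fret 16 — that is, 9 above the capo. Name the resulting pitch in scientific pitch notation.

E♭3

The capo raises the open B1 by 7 semitones to G♭2; fretting 9 more gives B1 + 7 + 9 = B1 + 16 semitones = E♭3.
(Also written D♯.)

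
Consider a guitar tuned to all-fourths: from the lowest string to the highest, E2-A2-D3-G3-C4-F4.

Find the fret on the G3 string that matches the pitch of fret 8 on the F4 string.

F4 at fret 8 is F4 + 8 semitones = C♯5.
The open G3 string is 10 semitones below the open F4, so the same pitch on the G3 string lies at fret 8 + 10 = 18.

18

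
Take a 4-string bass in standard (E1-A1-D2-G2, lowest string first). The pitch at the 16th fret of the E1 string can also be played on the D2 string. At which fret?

E1 at fret 16 is E1 + 16 semitones = G#2.
The open D2 string is 10 semitones above the open E1, so the same pitch on the D2 string lies at fret 16 − 10 = 6.

6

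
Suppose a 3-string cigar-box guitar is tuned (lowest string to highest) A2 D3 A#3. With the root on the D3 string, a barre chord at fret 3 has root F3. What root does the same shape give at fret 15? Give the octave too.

F4

Moving from fret 3 to fret 15 shifts the root by 12 semitones.
F3 up 12 semitones is F4.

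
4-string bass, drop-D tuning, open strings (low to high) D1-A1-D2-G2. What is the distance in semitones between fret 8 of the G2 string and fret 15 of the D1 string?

10 semitones

G2 at fret 8 → D♯3 (MIDI 51); D1 at fret 15 → F2 (MIDI 41).
51 − 41 = 10, so the two pitches are 10 semitones apart, with D♯3 the higher.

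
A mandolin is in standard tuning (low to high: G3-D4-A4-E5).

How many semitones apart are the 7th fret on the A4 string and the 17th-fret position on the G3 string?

A4 at fret 7 → E5 (MIDI 76); G3 at fret 17 → C5 (MIDI 72).
76 − 72 = 4, so the two pitches are 4 semitones apart, with E5 the higher.

4 semitones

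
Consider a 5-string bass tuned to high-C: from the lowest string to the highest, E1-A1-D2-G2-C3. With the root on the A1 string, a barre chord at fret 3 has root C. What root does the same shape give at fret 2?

Moving from fret 3 to fret 2 shifts the root by -1 semitone.
C down 1 semitone is B.

B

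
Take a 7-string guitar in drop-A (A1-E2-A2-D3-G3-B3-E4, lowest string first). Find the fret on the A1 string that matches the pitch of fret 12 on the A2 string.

A2 at fret 12 is A2 + 12 semitones = A3.
The open A1 string is 12 semitones below the open A2, so the same pitch on the A1 string lies at fret 12 + 12 = 24.

24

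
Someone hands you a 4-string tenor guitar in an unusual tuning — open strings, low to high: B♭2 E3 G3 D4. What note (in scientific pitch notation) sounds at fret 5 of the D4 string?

Each fret is one semitone, so D4 + 5 = G4.

G4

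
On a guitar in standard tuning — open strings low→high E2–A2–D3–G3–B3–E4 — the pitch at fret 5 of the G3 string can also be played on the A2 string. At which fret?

15

Fret 5 on G3 is MIDI 55 + 5 = 60 (C4). On the A2 string (open MIDI 45), that pitch is 60 − 45 = fret 15.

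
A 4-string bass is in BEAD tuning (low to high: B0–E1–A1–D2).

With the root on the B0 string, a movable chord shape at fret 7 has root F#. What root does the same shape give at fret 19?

Moving from fret 7 to fret 19 shifts the root by 12 semitones.
F# up 12 semitones is F#.

F#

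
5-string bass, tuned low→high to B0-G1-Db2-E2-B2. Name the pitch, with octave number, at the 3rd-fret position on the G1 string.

Bb1

G1 is MIDI 31. Adding 3 gives 34, which is Bb1.
(Equivalently spelled A#1.)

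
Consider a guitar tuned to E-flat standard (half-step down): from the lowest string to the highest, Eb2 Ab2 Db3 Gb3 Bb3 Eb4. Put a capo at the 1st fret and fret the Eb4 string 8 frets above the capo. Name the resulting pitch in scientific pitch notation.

C5

The capo raises the open Eb4 by 1 semitone to E4; fretting 8 more gives Eb4 + 1 + 8 = Eb4 + 9 semitones = C5.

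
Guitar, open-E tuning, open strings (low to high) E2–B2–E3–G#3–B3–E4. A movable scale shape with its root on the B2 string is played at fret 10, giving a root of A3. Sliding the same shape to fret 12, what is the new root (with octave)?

Moving from fret 10 to fret 12 shifts the root by 2 semitones.
A3 up 2 semitones is B3.

B3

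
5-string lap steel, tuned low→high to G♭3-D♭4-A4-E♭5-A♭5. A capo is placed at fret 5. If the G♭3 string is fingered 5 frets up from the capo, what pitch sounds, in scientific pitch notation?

E4

The capo raises the open G♭3 by 5 semitones to B3; fretting 5 more gives G♭3 + 5 + 5 = G♭3 + 10 semitones = E4.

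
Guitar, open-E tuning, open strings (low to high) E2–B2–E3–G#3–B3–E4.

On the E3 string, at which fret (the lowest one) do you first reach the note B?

From E3, count semitones up the chromatic scale until reaching B: E–F–F#–G–G#–A–A#–B — 7 steps.

7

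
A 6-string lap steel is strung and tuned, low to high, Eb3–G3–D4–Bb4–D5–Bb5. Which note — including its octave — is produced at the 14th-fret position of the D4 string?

The open D4 string plus 14 semitones: D–Eb–E–F–…–D–Eb–E.
The walk passes from B into C once, so the octave number goes from 4 to 5.

E5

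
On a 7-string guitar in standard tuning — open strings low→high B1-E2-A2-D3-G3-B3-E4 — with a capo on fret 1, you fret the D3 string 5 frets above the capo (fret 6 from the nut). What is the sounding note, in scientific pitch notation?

The capo raises the open D3 by 1 semitone to D♯3; fretting 5 more gives D3 + 1 + 5 = D3 + 6 semitones = G♯3.

G♯3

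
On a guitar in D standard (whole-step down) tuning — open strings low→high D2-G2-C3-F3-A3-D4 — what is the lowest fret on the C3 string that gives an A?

From C3, count semitones up the chromatic scale until reaching A: C–C#–D–D#–E–F–F#–G–G#–A — 9 steps.

9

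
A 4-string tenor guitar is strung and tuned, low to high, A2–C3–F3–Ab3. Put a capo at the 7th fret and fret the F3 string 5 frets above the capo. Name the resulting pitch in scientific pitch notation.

The capo raises the open F3 by 7 semitones to C4; fretting 5 more gives F3 + 7 + 5 = F3 + 12 semitones = F4.

F4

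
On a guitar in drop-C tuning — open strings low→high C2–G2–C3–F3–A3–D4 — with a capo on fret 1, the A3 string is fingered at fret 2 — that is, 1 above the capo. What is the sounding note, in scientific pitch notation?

The capo raises the open A3 by 1 semitone to A♯3; fretting 1 more gives A3 + 1 + 1 = A3 + 2 semitones = B3.

B3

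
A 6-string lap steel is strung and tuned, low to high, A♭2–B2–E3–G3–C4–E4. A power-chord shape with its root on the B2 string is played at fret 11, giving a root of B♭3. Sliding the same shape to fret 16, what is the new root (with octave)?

E♭4

Moving from fret 11 to fret 16 shifts the root by 5 semitones.
B♭3 up 5 semitones is E♭4.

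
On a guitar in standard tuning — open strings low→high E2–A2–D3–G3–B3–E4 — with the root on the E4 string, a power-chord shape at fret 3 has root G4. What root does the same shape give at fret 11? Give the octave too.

Moving from fret 3 to fret 11 shifts the root by 8 semitones.
G4 up 8 semitones is D♯5.

D♯5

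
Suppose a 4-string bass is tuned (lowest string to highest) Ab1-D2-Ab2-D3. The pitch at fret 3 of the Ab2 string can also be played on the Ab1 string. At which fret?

Fret 3 on Ab2 is MIDI 44 + 3 = 47 (B2). On the Ab1 string (open MIDI 32), that pitch is 47 − 32 = fret 15.

15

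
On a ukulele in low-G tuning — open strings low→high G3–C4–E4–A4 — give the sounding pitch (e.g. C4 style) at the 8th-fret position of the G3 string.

D#4

Each fret is one semitone, so G3 + 8 = D#4.
(Equivalently spelled Eb4.)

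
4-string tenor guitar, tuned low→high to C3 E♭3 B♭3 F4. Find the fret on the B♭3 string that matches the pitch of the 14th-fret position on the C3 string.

4

C3 at fret 14 is C3 + 14 semitones = D4.
The open B♭3 string is 10 semitones above the open C3, so the same pitch on the B♭3 string lies at fret 14 − 10 = 4.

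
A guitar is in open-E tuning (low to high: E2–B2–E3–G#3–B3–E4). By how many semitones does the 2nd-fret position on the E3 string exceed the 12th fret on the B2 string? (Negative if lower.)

-5 semitones

E3 at fret 2 → F#3 (MIDI 54); B2 at fret 12 → B3 (MIDI 59).
54 − 59 = -5, so the two pitches are 5 semitones apart.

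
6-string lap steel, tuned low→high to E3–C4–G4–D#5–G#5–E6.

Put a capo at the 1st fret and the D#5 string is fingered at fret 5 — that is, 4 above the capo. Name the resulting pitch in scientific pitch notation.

The capo raises the open D#5 by 1 semitone to E5; fretting 4 more gives D#5 + 1 + 4 = D#5 + 5 semitones = G#5.
(Also written Ab.)

G#5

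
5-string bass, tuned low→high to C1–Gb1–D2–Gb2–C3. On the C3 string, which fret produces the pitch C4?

C4 is 12 semitones above the open C3 (C–Db–D–Eb–…–Bb–B–C), so it sits at fret 12.

12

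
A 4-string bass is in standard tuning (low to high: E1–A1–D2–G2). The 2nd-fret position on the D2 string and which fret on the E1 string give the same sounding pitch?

Fret 2 on D2 is MIDI 38 + 2 = 40 (E2). On the E1 string (open MIDI 28), that pitch is 40 − 28 = fret 12.

12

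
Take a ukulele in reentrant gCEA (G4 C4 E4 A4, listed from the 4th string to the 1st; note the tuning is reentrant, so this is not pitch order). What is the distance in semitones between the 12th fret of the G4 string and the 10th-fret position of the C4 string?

9 semitones

G4 at fret 12 → G5 (MIDI 79); C4 at fret 10 → A#4 (MIDI 70).
79 − 70 = 9, so the two pitches are 9 semitones apart, with G5 the higher.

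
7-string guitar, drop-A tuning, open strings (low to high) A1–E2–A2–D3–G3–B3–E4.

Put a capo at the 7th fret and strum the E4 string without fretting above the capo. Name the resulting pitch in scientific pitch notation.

B4

The capo raises the open E4 by 7 semitones to B4; fretting 0 more gives E4 + 7 + 0 = E4 + 7 semitones = B4.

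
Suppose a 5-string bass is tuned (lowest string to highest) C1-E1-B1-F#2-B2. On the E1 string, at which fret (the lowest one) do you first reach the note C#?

9

From E1, count semitones up the chromatic scale until reaching C#: E–F–F#–G–G#–A–A#–B–C–C# — 9 steps.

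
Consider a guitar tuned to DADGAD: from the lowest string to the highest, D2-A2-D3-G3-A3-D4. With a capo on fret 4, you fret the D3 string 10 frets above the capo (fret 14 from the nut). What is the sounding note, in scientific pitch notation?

The capo raises the open D3 by 4 semitones to F♯3; fretting 10 more gives D3 + 4 + 10 = D3 + 14 semitones = E4.

E4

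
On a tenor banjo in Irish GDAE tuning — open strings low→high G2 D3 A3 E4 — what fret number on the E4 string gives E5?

E5 is 12 semitones above the open E4 (E–F–F#–G–…–D–D#–E), so it sits at fret 12.

12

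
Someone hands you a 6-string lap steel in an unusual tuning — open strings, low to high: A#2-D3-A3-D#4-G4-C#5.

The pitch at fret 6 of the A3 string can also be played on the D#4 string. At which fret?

A3 at fret 6 is A3 + 6 semitones = D#4.
The open D#4 string is 6 semitones above the open A3, so the same pitch on the D#4 string lies at fret 6 − 6 = 0.

0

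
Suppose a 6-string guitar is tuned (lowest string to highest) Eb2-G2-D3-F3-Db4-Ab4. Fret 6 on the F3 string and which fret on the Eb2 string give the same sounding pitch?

20

Fret 6 on F3 is MIDI 53 + 6 = 59 (B3). On the Eb2 string (open MIDI 39), that pitch is 59 − 39 = fret 20.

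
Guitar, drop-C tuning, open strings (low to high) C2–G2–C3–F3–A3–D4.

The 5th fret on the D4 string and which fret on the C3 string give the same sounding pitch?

19

D4 at fret 5 is D4 + 5 semitones = G4.
The open C3 string is 14 semitones below the open D4, so the same pitch on the C3 string lies at fret 5 + 14 = 19.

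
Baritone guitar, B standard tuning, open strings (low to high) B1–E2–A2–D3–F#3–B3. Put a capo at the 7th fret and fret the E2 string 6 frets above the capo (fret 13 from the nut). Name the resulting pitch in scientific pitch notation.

The capo raises the open E2 by 7 semitones to B2; fretting 6 more gives E2 + 7 + 6 = E2 + 13 semitones = F3.

F3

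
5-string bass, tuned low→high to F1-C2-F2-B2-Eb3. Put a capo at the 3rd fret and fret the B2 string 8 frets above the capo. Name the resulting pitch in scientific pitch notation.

The capo raises the open B2 by 3 semitones to D3; fretting 8 more gives B2 + 3 + 8 = B2 + 11 semitones = Bb3.

Bb3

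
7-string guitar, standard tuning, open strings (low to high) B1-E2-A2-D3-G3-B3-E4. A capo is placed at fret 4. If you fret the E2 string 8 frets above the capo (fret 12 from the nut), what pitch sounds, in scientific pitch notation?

The capo raises the open E2 by 4 semitones to G#2; fretting 8 more gives E2 + 4 + 8 = E2 + 12 semitones = E3.

E3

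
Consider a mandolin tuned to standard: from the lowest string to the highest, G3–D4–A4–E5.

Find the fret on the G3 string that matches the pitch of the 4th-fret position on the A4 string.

18

Fret 4 on A4 is MIDI 69 + 4 = 73 (C#5). On the G3 string (open MIDI 55), that pitch is 73 − 55 = fret 18.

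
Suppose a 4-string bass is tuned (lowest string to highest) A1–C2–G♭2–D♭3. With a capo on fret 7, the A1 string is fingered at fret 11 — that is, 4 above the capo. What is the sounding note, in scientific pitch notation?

The capo raises the open A1 by 7 semitones to E2; fretting 4 more gives A1 + 7 + 4 = A1 + 11 semitones = A♭2.

A♭2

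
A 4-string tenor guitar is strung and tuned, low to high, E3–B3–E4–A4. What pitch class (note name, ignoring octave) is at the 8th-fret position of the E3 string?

C

The open E3 string plus 8 semitones: E–F–Gb–G–Ab–A–Bb–B–C.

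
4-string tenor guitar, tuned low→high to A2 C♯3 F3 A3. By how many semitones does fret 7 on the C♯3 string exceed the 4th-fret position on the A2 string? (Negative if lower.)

7 semitones

C♯3 at fret 7 → G♯3 (MIDI 56); A2 at fret 4 → C♯3 (MIDI 49).
56 − 49 = 7, so the two pitches are 7 semitones apart.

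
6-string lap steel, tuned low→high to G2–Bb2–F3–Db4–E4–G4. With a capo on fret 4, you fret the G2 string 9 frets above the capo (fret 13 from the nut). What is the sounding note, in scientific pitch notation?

Ab3

The capo raises the open G2 by 4 semitones to B2; fretting 9 more gives G2 + 4 + 9 = G2 + 13 semitones = Ab3.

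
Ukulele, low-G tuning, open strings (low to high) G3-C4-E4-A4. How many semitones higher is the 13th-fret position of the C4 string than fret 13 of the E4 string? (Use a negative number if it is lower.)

C4 at fret 13 → C#5 (MIDI 73); E4 at fret 13 → F5 (MIDI 77).
73 − 77 = -4, so the two pitches are 4 semitones apart.

-4 semitones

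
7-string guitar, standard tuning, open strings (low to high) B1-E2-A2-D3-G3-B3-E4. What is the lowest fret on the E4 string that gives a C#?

From E4, count semitones up the chromatic scale until reaching C#: E–F–F#–G–G#–A–A#–B–C–C# — 9 steps.

9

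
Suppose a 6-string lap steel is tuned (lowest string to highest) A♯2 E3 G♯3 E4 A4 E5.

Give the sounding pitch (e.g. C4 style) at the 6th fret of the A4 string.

A4 is MIDI 69. Adding 6 gives 75, which is D♯5.
(Equivalently spelled E♭5.)

D♯5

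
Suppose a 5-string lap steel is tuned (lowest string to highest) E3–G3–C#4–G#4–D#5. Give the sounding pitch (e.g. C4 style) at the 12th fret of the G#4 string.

The open G#4 string plus 12 semitones: G#–A–A#–B–…–F#–G–G#.
The walk passes from B into C once, so the octave number goes from 4 to 5.
(Equivalently spelled Ab5.)

G#5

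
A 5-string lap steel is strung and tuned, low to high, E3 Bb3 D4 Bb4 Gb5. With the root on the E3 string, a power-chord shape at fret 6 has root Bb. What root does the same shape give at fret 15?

G

Moving from fret 6 to fret 15 shifts the root by 9 semitones.
Bb up 9 semitones is G.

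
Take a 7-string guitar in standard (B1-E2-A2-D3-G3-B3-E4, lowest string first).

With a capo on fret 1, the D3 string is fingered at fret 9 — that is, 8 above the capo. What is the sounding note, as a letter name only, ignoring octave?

The capo raises the open D3 by 1 semitone to D#3; fretting 8 more gives D3 + 1 + 8 = D3 + 9 semitones, landing on B.

B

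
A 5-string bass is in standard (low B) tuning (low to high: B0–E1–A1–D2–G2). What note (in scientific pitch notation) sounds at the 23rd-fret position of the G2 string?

G2 is MIDI 43. Adding 23 gives 66, which is F♯4.
(Equivalently spelled G♭4.)

F♯4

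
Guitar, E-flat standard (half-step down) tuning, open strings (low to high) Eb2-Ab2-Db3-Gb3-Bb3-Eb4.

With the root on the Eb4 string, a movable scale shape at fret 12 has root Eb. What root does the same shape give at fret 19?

Moving from fret 12 to fret 19 shifts the root by 7 semitones.
Eb up 7 semitones is Bb.

Bb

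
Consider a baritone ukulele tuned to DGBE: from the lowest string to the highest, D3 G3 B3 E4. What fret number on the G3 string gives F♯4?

F♯4 is 11 semitones above the open G3 (G–G#–A–A#–…–E–F–F#), so it sits at fret 11.

11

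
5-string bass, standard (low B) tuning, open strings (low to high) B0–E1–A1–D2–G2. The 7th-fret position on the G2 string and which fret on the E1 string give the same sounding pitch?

Fret 7 on G2 is MIDI 43 + 7 = 50 (D3). On the E1 string (open MIDI 28), that pitch is 50 − 28 = fret 22.

22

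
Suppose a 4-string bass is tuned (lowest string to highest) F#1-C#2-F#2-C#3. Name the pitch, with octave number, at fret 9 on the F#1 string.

D#2

F#1 is MIDI 30. Adding 9 gives 39, which is D#2.
(Equivalently spelled Eb2.)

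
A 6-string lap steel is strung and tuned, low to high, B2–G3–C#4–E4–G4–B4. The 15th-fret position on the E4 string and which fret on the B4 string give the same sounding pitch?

E4 at fret 15 is E4 + 15 semitones = G5.
The open B4 string is 7 semitones above the open E4, so the same pitch on the B4 string lies at fret 15 − 7 = 8.

8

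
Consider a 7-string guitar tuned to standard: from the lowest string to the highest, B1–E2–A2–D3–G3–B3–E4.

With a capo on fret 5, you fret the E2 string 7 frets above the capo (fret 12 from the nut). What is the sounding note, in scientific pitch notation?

The capo raises the open E2 by 5 semitones to A2; fretting 7 more gives E2 + 5 + 7 = E2 + 12 semitones = E3.

E3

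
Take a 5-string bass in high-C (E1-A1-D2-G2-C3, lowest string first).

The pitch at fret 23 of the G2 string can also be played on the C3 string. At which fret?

18

G2 at fret 23 is G2 + 23 semitones = F♯4.
The open C3 string is 5 semitones above the open G2, so the same pitch on the C3 string lies at fret 23 − 5 = 18.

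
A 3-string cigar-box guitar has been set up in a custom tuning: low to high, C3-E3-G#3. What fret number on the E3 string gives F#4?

14

F#4 is 14 semitones above the open E3 (E–F–F#–G–…–E–F–F#), so it sits at fret 14.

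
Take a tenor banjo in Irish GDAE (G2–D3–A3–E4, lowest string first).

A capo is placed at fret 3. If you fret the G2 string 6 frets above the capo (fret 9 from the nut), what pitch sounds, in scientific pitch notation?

The capo raises the open G2 by 3 semitones to A#2; fretting 6 more gives G2 + 3 + 6 = G2 + 9 semitones = E3.

E3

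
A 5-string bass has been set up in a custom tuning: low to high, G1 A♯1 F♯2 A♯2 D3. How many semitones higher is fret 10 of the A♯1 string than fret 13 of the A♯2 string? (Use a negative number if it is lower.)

-15 semitones

A♯1 at fret 10 → G♯2 (MIDI 44); A♯2 at fret 13 → B3 (MIDI 59).
44 − 59 = -15, so the two pitches are 15 semitones apart.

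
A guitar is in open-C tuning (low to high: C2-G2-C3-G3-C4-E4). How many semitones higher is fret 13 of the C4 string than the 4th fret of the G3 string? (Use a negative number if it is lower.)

C4 at fret 13 → C#5 (MIDI 73); G3 at fret 4 → B3 (MIDI 59).
73 − 59 = 14, so the two pitches are 14 semitones apart.

14 semitones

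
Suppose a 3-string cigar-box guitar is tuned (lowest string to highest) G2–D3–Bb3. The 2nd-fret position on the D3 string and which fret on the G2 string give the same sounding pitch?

D3 at fret 2 is D3 + 2 semitones = E3.
The open G2 string is 7 semitones below the open D3, so the same pitch on the G2 string lies at fret 2 + 7 = 9.

9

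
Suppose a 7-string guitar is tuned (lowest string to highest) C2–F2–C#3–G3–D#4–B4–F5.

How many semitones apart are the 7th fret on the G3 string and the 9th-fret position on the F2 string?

G3 at fret 7 → D4 (MIDI 62); F2 at fret 9 → D3 (MIDI 50).
62 − 50 = 12, so the two pitches are 12 semitones apart, with D4 the higher.

12 semitones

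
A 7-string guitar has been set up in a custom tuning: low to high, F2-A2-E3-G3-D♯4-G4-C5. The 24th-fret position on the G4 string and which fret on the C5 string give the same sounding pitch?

19

G4 at fret 24 is G4 + 24 semitones = G6.
The open C5 string is 5 semitones above the open G4, so the same pitch on the C5 string lies at fret 24 − 5 = 19.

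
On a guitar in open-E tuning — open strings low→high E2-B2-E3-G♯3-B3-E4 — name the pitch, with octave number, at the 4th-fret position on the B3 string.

D♯4

The open B3 string plus 4 semitones: B–C–C#–D–D#.
The walk passes from B into C once, so the octave number goes from 3 to 4.
(Equivalently spelled E♭4.)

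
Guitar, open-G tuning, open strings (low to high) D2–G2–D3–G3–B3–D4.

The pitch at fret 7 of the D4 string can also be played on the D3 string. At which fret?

D4 at fret 7 is D4 + 7 semitones = A4.
The open D3 string is 12 semitones below the open D4, so the same pitch on the D3 string lies at fret 7 + 12 = 19.

19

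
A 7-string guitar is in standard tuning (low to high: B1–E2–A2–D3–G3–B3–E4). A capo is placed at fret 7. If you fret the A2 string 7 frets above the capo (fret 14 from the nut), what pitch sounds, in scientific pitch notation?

The capo raises the open A2 by 7 semitones to E3; fretting 7 more gives A2 + 7 + 7 = A2 + 14 semitones = B3.

B3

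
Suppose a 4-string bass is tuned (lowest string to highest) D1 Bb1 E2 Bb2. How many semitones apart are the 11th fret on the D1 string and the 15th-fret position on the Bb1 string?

D1 at fret 11 → Db2 (MIDI 37); Bb1 at fret 15 → Db3 (MIDI 49).
37 − 49 = -12, so the two pitches are 12 semitones apart, with Db3 the higher.

12 semitones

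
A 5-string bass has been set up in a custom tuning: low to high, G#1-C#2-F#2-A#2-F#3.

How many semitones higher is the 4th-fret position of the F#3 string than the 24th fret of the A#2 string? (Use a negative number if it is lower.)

F#3 at fret 4 → A#3 (MIDI 58); A#2 at fret 24 → A#4 (MIDI 70).
58 − 70 = -12, so the two pitches are 12 semitones apart.

-12 semitones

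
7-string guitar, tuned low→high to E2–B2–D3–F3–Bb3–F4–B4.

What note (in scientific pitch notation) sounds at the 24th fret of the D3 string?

D3 is MIDI 50. Adding 24 gives 74, which is D5.

D5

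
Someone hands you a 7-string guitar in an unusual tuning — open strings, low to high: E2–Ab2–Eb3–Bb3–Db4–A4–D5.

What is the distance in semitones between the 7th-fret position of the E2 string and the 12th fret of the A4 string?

E2 at fret 7 → B2 (MIDI 47); A4 at fret 12 → A5 (MIDI 81).
47 − 81 = -34, so the two pitches are 34 semitones apart, with A5 the higher.

34 semitones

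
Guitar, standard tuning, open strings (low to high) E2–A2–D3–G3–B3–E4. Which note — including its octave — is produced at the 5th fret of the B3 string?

E4

The open B3 string plus 5 semitones: B–C–C#–D–D#–E.
The walk passes from B into C once, so the octave number goes from 3 to 4.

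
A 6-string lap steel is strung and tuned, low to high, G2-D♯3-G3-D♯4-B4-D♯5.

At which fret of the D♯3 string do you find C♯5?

22

C♯5 is 22 semitones above the open D♯3 (D#–E–F–F#–…–B–C–C#), so it sits at fret 22.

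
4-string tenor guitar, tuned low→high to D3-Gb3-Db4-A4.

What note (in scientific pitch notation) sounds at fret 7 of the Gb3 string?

Each fret is one semitone, so Gb3 + 7 = Db4.
(Equivalently spelled C#4.)

Db4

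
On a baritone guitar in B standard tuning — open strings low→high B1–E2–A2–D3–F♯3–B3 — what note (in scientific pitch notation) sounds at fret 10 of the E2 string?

The open E2 string plus 10 semitones: E–F–F#–G–…–C–C#–D.
The walk passes from B into C once, so the octave number goes from 2 to 3.

D3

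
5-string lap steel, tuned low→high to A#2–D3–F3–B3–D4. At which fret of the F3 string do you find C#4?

C#4 is 8 semitones above the open F3 (F–F#–G–G#–A–A#–B–C–C#), so it sits at fret 8.

8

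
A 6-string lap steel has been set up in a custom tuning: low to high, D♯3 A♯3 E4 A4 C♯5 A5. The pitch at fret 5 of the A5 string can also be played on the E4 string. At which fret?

A5 at fret 5 is A5 + 5 semitones = D6.
The open E4 string is 17 semitones below the open A5, so the same pitch on the E4 string lies at fret 5 + 17 = 22.

22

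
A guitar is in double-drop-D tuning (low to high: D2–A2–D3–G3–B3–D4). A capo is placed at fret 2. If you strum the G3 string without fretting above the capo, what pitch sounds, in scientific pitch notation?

The capo raises the open G3 by 2 semitones to A3; fretting 0 more gives G3 + 2 + 0 = G3 + 2 semitones = A3.

A3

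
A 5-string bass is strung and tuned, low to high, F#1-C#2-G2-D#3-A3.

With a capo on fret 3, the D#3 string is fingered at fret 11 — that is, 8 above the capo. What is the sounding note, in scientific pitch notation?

The capo raises the open D#3 by 3 semitones to F#3; fretting 8 more gives D#3 + 3 + 8 = D#3 + 11 semitones = D4.

D4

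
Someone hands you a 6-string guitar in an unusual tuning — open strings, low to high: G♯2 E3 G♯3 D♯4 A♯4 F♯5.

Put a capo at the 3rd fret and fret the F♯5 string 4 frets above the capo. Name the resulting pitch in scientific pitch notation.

The capo raises the open F♯5 by 3 semitones to A5; fretting 4 more gives F♯5 + 3 + 4 = F♯5 + 7 semitones = C♯6.
(Also written D♭.)

C♯6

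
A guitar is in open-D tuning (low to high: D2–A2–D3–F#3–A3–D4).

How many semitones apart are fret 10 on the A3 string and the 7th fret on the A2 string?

15 semitones

A3 at fret 10 → G4 (MIDI 67); A2 at fret 7 → E3 (MIDI 52).
67 − 52 = 15, so the two pitches are 15 semitones apart, with G4 the higher.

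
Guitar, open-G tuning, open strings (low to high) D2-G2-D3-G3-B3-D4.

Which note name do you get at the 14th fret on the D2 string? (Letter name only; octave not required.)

E

Each fret is one semitone, so D2 + 14 = E.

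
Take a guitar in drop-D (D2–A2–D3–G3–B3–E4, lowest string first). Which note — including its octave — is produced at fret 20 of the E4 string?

C6

The open E4 string plus 20 semitones: E–F–F#–G–…–A#–B–C.
The walk passes from B into C 2 times, so the octave number goes from 4 to 6.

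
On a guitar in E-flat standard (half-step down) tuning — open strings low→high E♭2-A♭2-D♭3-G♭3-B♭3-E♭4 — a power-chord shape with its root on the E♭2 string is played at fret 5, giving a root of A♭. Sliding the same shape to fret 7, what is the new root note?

Moving from fret 5 to fret 7 shifts the root by 2 semitones.
A♭ up 2 semitones is B♭.

B♭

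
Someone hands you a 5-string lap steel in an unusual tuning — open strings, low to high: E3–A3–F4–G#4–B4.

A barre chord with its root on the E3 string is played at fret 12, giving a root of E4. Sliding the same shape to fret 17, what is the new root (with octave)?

A4

Moving from fret 12 to fret 17 shifts the root by 5 semitones.
E4 up 5 semitones is A4.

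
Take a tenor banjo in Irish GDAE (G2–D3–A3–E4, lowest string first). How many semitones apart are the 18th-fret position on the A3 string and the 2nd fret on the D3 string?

A3 at fret 18 → D#5 (MIDI 75); D3 at fret 2 → E3 (MIDI 52).
75 − 52 = 23, so the two pitches are 23 semitones apart, with D#5 the higher.

23 semitones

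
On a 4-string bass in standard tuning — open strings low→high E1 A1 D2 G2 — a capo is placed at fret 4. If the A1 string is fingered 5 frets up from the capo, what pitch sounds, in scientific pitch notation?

F#2

The capo raises the open A1 by 4 semitones to C#2; fretting 5 more gives A1 + 4 + 5 = A1 + 9 semitones = F#2.
(Also written Gb.)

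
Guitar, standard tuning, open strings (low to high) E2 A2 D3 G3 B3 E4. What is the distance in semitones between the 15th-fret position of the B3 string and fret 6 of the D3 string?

B3 at fret 15 → D5 (MIDI 74); D3 at fret 6 → G♯3 (MIDI 56).
74 − 56 = 18, so the two pitches are 18 semitones apart, with D5 the higher.

18 semitones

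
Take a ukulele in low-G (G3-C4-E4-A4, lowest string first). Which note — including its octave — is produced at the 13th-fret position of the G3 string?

Each fret is one semitone, so G3 + 13 = G#4.
(Equivalently spelled Ab4.)

G#4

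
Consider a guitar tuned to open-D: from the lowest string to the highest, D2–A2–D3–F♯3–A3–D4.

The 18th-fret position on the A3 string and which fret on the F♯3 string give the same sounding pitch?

21

A3 at fret 18 is A3 + 18 semitones = D♯5.
The open F♯3 string is 3 semitones below the open A3, so the same pitch on the F♯3 string lies at fret 18 + 3 = 21.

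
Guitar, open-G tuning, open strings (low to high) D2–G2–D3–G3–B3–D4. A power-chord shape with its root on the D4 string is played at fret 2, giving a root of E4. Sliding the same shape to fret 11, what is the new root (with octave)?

C#5

Moving from fret 2 to fret 11 shifts the root by 9 semitones.
E4 up 9 semitones is C#5.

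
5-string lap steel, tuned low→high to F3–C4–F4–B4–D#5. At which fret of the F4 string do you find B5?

18

B5 is 18 semitones above the open F4 (F–F#–G–G#–…–A–A#–B), so it sits at fret 18.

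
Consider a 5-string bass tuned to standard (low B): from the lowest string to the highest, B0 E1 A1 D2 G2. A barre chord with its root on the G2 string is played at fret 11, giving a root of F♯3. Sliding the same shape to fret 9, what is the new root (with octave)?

E3

Moving from fret 11 to fret 9 shifts the root by -2 semitones.
F♯3 down 2 semitones is E3.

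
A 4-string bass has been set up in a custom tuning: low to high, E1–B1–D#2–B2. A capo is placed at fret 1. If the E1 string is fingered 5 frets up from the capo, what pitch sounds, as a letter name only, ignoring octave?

A#

The capo raises the open E1 by 1 semitone to F1; fretting 5 more gives E1 + 1 + 5 = E1 + 6 semitones, landing on A#.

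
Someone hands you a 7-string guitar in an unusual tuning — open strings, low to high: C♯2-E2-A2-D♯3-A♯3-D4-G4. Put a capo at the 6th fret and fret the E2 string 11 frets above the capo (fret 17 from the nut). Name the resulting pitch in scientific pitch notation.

The capo raises the open E2 by 6 semitones to A♯2; fretting 11 more gives E2 + 6 + 11 = E2 + 17 semitones = A3.

A3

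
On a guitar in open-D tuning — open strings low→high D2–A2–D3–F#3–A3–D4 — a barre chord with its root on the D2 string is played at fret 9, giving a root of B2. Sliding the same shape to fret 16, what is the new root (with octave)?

Moving from fret 9 to fret 16 shifts the root by 7 semitones.
B2 up 7 semitones is F#3.

F#3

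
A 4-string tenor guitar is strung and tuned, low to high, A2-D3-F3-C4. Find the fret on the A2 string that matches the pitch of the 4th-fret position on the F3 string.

12

F3 at fret 4 is F3 + 4 semitones = A3.
The open A2 string is 8 semitones below the open F3, so the same pitch on the A2 string lies at fret 4 + 8 = 12.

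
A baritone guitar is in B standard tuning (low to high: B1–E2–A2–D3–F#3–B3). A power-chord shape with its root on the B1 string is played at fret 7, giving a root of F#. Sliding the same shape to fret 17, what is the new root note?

Moving from fret 7 to fret 17 shifts the root by 10 semitones.
F# up 10 semitones is E.

E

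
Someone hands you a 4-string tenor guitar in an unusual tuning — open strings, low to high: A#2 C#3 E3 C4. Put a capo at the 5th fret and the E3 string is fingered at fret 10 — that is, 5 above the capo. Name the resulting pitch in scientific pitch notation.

The capo raises the open E3 by 5 semitones to A3; fretting 5 more gives E3 + 5 + 5 = E3 + 10 semitones = D4.

D4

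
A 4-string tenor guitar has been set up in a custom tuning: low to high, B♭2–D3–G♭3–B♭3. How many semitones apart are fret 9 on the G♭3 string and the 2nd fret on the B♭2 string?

G♭3 at fret 9 → E♭4 (MIDI 63); B♭2 at fret 2 → C3 (MIDI 48).
63 − 48 = 15, so the two pitches are 15 semitones apart, with E♭4 the higher.

15 semitones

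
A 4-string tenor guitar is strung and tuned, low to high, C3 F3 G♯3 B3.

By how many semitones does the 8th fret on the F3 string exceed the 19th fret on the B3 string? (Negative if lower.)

F3 at fret 8 → C♯4 (MIDI 61); B3 at fret 19 → F♯5 (MIDI 78).
61 − 78 = -17, so the two pitches are 17 semitones apart.

-17 semitones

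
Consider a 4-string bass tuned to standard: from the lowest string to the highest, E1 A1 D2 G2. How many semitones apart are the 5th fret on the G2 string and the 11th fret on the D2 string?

1 semitone

G2 at fret 5 → C3 (MIDI 48); D2 at fret 11 → C#3 (MIDI 49).
48 − 49 = -1, so the two pitches are 1 semitone apart, with C#3 the higher.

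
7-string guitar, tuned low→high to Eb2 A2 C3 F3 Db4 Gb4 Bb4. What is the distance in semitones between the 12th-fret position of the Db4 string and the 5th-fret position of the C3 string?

Db4 at fret 12 → Db5 (MIDI 73); C3 at fret 5 → F3 (MIDI 53).
73 − 53 = 20, so the two pitches are 20 semitones apart, with Db5 the higher.

20 semitones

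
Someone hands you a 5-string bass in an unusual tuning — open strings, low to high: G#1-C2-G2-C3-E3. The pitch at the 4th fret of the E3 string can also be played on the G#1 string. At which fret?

24

E3 at fret 4 is E3 + 4 semitones = G#3.
The open G#1 string is 20 semitones below the open E3, so the same pitch on the G#1 string lies at fret 4 + 20 = 24.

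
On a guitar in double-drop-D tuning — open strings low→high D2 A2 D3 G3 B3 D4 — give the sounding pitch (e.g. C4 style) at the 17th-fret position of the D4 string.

G5

Each fret is one semitone, so D4 + 17 = G5.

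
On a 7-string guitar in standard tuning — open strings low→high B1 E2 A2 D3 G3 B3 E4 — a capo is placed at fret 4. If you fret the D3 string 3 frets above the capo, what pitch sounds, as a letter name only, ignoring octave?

The capo raises the open D3 by 4 semitones to F♯3; fretting 3 more gives D3 + 4 + 3 = D3 + 7 semitones, landing on A.

A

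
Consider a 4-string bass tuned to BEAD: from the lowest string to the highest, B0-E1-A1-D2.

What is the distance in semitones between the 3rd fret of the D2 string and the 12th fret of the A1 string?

4 semitones

D2 at fret 3 → F2 (MIDI 41); A1 at fret 12 → A2 (MIDI 45).
41 − 45 = -4, so the two pitches are 4 semitones apart, with A2 the higher.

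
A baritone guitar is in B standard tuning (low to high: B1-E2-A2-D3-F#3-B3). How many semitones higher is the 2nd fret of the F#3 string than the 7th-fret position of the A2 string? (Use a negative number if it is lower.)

4 semitones

F#3 at fret 2 → G#3 (MIDI 56); A2 at fret 7 → E3 (MIDI 52).
56 − 52 = 4, so the two pitches are 4 semitones apart.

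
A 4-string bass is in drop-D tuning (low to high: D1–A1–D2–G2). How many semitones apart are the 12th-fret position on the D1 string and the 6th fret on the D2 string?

D1 at fret 12 → D2 (MIDI 38); D2 at fret 6 → G#2 (MIDI 44).
38 − 44 = -6, so the two pitches are 6 semitones apart, with G#2 the higher.

6 semitones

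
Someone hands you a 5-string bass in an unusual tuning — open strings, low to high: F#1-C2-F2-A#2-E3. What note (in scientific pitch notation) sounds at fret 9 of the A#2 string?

G3

The open A#2 string plus 9 semitones: A#–B–C–C#–D–D#–E–F–F#–G.
The walk passes from B into C once, so the octave number goes from 2 to 3.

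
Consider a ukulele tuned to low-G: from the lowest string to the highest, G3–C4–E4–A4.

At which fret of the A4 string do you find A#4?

1

A#4 is 1 semitone above the open A4 (A–A#), so it sits at fret 1.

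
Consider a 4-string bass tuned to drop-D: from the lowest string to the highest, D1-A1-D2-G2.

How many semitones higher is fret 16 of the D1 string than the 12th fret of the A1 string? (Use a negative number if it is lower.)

D1 at fret 16 → F#2 (MIDI 42); A1 at fret 12 → A2 (MIDI 45).
42 − 45 = -3, so the two pitches are 3 semitones apart.

-3 semitones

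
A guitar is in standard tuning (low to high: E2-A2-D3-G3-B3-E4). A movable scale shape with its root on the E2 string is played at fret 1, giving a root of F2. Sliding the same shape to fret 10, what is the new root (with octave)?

Moving from fret 1 to fret 10 shifts the root by 9 semitones.
F2 up 9 semitones is D3.

D3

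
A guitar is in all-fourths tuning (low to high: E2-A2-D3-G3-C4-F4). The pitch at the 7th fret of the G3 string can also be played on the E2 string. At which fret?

22

G3 at fret 7 is G3 + 7 semitones = D4.
The open E2 string is 15 semitones below the open G3, so the same pitch on the E2 string lies at fret 7 + 15 = 22.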